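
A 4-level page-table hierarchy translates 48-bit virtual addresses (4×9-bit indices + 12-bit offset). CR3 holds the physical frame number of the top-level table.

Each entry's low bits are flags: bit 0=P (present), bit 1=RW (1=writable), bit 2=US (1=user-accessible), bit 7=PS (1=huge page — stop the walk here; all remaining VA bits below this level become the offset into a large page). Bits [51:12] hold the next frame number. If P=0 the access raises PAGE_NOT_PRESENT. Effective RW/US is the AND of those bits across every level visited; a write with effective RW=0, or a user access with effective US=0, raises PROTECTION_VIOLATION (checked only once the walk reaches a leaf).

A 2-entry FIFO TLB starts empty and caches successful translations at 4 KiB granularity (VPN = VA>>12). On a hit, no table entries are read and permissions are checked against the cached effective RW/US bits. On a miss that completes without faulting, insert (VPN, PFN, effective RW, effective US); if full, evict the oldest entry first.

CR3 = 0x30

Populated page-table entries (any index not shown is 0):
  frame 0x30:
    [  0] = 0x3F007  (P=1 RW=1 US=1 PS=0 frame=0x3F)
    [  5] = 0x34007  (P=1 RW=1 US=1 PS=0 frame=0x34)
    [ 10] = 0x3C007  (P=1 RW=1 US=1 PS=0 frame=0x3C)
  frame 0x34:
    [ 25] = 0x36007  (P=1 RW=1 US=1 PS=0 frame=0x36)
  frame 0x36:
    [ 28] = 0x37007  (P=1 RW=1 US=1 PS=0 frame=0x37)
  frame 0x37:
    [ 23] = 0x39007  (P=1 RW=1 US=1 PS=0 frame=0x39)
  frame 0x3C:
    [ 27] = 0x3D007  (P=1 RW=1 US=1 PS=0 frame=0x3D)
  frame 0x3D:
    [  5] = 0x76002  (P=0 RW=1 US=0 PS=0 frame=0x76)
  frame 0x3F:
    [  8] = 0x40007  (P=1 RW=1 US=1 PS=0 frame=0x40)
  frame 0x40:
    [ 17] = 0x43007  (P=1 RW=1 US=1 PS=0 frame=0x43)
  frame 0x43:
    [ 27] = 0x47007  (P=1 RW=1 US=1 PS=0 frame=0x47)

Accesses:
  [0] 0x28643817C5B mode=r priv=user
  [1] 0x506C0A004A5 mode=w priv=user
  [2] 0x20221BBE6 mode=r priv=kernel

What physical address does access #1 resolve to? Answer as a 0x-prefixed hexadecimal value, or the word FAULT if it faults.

Trace:
#0 VA=0x28643817C5B (r,user):
  L0 @0x30[5] → 0x34007  P=1,RW=1,US=1,PS=0
  L1 @0x34[25] → 0x36007  P=1,RW=1,US=1,PS=0
  L2 @0x36[28] → 0x37007  P=1,RW=1,US=1,PS=0
  L3 @0x37[23] → 0x39007  P=1,RW=1,US=1,PS=0
  ⇒ phys 0x39C5B  [4 reads]
#1 VA=0x506C0A004A5 (w,user):
  L0 @0x30[10] → 0x3C007  P=1,RW=1,US=1,PS=0
  L1 @0x3C[27] → 0x3D007  P=1,RW=1,US=1,PS=0
  L2 @0x3D[5] → 0x76002  P=0,RW=1,US=0,PS=0
  ✗ PAGE_NOT_PRESENT  [3 reads]
#2 VA=0x20221BBE6 (r,kernel):
  L0 @0x30[0] → 0x3F007  P=1,RW=1,US=1,PS=0
  L1 @0x3F[8] → 0x40007  P=1,RW=1,US=1,PS=0
  L2 @0x40[17] → 0x43007  P=1,RW=1,US=1,PS=0
  L3 @0x43[27] → 0x47007  P=1,RW=1,US=1,PS=0
  ⇒ phys 0x47BE6  [4 reads]

Access #1 PA: FAULT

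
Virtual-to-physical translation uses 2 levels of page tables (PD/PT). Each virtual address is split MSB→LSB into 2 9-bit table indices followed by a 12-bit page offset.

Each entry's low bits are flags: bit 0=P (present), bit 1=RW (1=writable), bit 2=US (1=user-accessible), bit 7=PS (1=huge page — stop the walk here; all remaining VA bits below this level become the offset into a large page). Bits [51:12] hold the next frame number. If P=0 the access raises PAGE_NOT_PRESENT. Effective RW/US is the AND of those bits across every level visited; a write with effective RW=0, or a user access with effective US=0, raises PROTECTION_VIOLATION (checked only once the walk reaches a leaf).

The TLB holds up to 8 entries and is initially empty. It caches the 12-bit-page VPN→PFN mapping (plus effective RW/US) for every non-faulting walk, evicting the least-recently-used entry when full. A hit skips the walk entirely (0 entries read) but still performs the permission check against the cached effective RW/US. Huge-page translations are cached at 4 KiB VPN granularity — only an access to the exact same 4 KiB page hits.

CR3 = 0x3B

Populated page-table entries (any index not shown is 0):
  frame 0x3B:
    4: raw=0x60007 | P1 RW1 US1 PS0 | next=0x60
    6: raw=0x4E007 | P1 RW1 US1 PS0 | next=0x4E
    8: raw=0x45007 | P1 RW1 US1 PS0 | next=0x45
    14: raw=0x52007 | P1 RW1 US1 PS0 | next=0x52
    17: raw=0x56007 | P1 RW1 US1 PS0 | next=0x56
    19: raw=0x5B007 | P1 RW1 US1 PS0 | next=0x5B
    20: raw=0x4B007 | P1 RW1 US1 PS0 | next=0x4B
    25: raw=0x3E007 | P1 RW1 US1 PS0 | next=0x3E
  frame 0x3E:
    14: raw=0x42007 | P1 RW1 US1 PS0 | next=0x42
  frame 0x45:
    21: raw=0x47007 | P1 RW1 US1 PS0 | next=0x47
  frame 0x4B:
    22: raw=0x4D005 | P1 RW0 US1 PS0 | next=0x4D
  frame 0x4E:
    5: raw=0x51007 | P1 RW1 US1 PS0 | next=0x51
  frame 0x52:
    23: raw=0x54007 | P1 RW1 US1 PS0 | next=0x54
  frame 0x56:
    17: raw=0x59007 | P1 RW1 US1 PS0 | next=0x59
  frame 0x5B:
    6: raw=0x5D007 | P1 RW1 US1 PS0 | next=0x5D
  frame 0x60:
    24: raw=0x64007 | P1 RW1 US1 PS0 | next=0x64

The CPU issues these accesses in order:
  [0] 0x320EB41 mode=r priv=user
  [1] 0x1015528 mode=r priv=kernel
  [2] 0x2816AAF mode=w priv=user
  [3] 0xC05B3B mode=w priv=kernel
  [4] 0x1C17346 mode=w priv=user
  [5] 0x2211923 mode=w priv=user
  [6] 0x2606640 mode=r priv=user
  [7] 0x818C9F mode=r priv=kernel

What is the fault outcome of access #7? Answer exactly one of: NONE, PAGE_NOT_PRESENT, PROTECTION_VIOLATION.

Walk each access:
#0 VA=0x320EB41 (r,user):
  [0] read 0x3B idx=25: raw=0x3E007 flags P=1 W=1 U=1 S=0
  [1] read 0x3E idx=14: raw=0x42007 flags P=1 W=1 U=1 S=0
  → PA=0x42B41  (2 entries read)
#1 VA=0x1015528 (r,kernel):
  [0] read 0x3B idx=8: raw=0x45007 flags P=1 W=1 U=1 S=0
  [1] read 0x45 idx=21: raw=0x47007 flags P=1 W=1 U=1 S=0
  → PA=0x47528  (2 entries read)
#2 VA=0x2816AAF (w,user):
  [0] read 0x3B idx=20: raw=0x4B007 flags P=1 W=1 U=1 S=0
  [1] read 0x4B idx=22: raw=0x4D005 flags P=1 W=0 U=1 S=0
  ⇒ fault: PROTECTION_VIOLATION  — 2 lookups
#3 VA=0xC05B3B (w,kernel):
  [0] read 0x3B idx=6: raw=0x4E007 flags P=1 W=1 U=1 S=0
  [1] read 0x4E idx=5: raw=0x51007 flags P=1 W=1 U=1 S=0
  → PA=0x51B3B  (2 entries read)
#4 VA=0x1C17346 (w,user):
  [0] read 0x3B idx=14: raw=0x52007 flags P=1 W=1 U=1 S=0
  [1] read 0x52 idx=23: raw=0x54007 flags P=1 W=1 U=1 S=0
  → PA=0x54346  (2 entries read)
#5 VA=0x2211923 (w,user):
  [0] read 0x3B idx=17: raw=0x56007 flags P=1 W=1 U=1 S=0
  [1] read 0x56 idx=17: raw=0x59007 flags P=1 W=1 U=1 S=0
  → PA=0x59923  (2 entries read)
#6 VA=0x2606640 (r,user):
  [0] read 0x3B idx=19: raw=0x5B007 flags P=1 W=1 U=1 S=0
  [1] read 0x5B idx=6: raw=0x5D007 flags P=1 W=1 U=1 S=0
  → PA=0x5D640  (2 entries read)
#7 VA=0x818C9F (r,kernel):
  [0] read 0x3B idx=4: raw=0x60007 flags P=1 W=1 U=1 S=0
  [1] read 0x60 idx=24: raw=0x64007 flags P=1 W=1 U=1 S=0
  → PA=0x64C9F  (2 entries read)

Access #7 fault: NONE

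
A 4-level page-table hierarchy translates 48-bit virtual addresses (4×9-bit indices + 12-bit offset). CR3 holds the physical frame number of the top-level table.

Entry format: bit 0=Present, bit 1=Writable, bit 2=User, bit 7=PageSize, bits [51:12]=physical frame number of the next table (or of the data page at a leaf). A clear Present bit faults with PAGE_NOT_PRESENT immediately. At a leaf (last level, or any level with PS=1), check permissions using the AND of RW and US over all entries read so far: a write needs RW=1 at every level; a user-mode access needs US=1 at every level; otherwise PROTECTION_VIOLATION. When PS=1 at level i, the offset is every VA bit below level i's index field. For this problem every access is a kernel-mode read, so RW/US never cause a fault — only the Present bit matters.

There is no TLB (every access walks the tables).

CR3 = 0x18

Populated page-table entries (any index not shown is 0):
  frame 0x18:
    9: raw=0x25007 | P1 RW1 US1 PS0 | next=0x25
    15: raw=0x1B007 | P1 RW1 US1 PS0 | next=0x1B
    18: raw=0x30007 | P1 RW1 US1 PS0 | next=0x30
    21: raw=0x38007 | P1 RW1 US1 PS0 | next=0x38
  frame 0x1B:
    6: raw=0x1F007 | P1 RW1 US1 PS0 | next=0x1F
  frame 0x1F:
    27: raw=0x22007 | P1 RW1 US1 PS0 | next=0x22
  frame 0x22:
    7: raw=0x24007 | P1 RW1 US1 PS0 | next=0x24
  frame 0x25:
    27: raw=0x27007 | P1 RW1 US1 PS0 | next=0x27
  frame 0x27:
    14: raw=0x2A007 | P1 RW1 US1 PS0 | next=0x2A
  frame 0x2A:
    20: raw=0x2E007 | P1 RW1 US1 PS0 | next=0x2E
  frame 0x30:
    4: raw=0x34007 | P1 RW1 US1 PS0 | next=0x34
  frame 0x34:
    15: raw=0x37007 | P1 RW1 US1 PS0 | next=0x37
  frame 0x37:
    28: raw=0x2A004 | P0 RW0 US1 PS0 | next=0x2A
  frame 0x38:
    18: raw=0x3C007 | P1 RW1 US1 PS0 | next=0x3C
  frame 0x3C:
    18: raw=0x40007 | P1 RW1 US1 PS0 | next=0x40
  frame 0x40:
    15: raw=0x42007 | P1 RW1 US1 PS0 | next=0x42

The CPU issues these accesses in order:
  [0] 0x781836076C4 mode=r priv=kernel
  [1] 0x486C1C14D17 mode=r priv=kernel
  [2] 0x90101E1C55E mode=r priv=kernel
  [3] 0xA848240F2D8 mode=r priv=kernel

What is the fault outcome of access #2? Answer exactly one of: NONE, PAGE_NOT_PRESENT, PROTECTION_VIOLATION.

Per-access translation:
#0 VA=0x781836076C4 (r,kernel):
  [0] read 0x18 idx=15: raw=0x1B007 flags P=1 W=1 U=1 S=0
  [1] read 0x1B idx=6: raw=0x1F007 flags P=1 W=1 U=1 S=0
  [2] read 0x1F idx=27: raw=0x22007 flags P=1 W=1 U=1 S=0
  [3] read 0x22 idx=7: raw=0x24007 flags P=1 W=1 U=1 S=0
  ✓ 0x246C4  — 4 lookups
#1 VA=0x486C1C14D17 (r,kernel):
  [0] read 0x18 idx=9: raw=0x25007 flags P=1 W=1 U=1 S=0
  [1] read 0x25 idx=27: raw=0x27007 flags P=1 W=1 U=1 S=0
  [2] read 0x27 idx=14: raw=0x2A007 flags P=1 W=1 U=1 S=0
  [3] read 0x2A idx=20: raw=0x2E007 flags P=1 W=1 U=1 S=0
  ✓ 0x2ED17  — 4 lookups
#2 VA=0x90101E1C55E (r,kernel):
  [0] read 0x18 idx=18: raw=0x30007 flags P=1 W=1 U=1 S=0
  [1] read 0x30 idx=4: raw=0x34007 flags P=1 W=1 U=1 S=0
  [2] read 0x34 idx=15: raw=0x37007 flags P=1 W=1 U=1 S=0
  [3] read 0x37 idx=28: raw=0x2A004 flags P=0 W=0 U=1 S=0
  ⇒ fault: PAGE_NOT_PRESENT  — 4 lookups
#3 VA=0xA848240F2D8 (r,kernel):
  [0] read 0x18 idx=21: raw=0x38007 flags P=1 W=1 U=1 S=0
  [1] read 0x38 idx=18: raw=0x3C007 flags P=1 W=1 U=1 S=0
  [2] read 0x3C idx=18: raw=0x40007 flags P=1 W=1 U=1 S=0
  [3] read 0x40 idx=15: raw=0x42007 flags P=1 W=1 U=1 S=0
  ✓ 0x422D8  — 4 lookups

Access #2 fault: PAGE_NOT_PRESENT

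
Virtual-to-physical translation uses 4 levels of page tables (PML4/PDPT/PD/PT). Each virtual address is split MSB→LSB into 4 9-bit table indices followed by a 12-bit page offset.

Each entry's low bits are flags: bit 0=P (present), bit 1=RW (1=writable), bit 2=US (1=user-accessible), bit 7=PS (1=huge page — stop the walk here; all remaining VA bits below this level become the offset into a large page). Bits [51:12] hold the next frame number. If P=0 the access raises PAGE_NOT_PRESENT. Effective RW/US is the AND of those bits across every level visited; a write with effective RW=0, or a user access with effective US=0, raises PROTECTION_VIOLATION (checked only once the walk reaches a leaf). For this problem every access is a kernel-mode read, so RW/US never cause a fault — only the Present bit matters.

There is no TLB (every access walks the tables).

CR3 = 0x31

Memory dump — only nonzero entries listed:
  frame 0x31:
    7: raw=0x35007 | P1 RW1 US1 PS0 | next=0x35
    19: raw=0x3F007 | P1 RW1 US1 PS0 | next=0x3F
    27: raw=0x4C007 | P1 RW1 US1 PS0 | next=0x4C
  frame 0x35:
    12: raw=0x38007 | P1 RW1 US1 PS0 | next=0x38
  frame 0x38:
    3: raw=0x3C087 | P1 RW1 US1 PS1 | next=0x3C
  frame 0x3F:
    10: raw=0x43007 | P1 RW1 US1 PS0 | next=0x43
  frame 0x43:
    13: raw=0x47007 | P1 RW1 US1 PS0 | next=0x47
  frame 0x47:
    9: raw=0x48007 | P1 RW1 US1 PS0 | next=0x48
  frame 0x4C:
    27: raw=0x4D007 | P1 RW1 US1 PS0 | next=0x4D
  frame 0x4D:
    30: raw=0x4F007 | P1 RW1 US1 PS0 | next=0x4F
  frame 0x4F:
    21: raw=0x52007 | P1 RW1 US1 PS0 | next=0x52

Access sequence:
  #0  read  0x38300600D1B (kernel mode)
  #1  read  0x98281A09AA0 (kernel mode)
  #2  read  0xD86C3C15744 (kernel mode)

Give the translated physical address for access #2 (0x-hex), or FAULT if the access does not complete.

Walk each access:
#0 VA=0x38300600D1B (r,kernel):
  L0: frame=0x31 idx=7 entry=0x35007 [P=1 RW=1 US=1 PS=0]
  L1: frame=0x35 idx=12 entry=0x38007 [P=1 RW=1 US=1 PS=0]
  L2: frame=0x38 idx=3 entry=0x3C087 [P=1 RW=1 US=1 PS=1]
  ✓ 0x3CD1B (huge @L2)  — 3 lookups
#1 VA=0x98281A09AA0 (r,kernel):
  L0: frame=0x31 idx=19 entry=0x3F007 [P=1 RW=1 US=1 PS=0]
  L1: frame=0x3F idx=10 entry=0x43007 [P=1 RW=1 US=1 PS=0]
  L2: frame=0x43 idx=13 entry=0x47007 [P=1 RW=1 US=1 PS=0]
  L3: frame=0x47 idx=9 entry=0x48007 [P=1 RW=1 US=1 PS=0]
  ✓ 0x48AA0  — 4 lookups
#2 VA=0xD86C3C15744 (r,kernel):
  L0: frame=0x31 idx=27 entry=0x4C007 [P=1 RW=1 US=1 PS=0]
  L1: frame=0x4C idx=27 entry=0x4D007 [P=1 RW=1 US=1 PS=0]
  L2: frame=0x4D idx=30 entry=0x4F007 [P=1 RW=1 US=1 PS=0]
  L3: frame=0x4F idx=21 entry=0x52007 [P=1 RW=1 US=1 PS=0]
  ✓ 0x52744  — 4 lookups

Access #2 PA: 0x52744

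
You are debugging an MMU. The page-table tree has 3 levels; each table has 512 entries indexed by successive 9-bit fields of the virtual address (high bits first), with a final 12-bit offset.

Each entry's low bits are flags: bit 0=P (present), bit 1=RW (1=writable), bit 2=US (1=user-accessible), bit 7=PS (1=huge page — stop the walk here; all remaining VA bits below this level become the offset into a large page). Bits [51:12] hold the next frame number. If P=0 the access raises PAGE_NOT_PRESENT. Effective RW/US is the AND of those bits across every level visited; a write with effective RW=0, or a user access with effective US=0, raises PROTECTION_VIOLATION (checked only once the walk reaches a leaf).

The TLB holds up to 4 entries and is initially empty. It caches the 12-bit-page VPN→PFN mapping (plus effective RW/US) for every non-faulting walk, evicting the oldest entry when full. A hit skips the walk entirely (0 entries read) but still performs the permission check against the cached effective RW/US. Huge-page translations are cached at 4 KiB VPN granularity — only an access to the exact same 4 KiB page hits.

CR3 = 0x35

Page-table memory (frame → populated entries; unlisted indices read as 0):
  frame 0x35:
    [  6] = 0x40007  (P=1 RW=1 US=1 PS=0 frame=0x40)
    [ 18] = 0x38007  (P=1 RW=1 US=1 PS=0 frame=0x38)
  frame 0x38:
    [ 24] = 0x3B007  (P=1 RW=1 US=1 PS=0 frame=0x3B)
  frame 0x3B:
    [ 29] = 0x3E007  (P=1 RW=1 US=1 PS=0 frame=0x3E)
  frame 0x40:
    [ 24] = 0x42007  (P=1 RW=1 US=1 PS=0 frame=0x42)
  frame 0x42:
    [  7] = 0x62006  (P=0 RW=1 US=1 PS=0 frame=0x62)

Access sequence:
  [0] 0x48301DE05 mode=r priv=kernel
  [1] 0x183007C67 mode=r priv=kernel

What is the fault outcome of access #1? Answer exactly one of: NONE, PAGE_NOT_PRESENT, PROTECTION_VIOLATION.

Trace:
#0 VA=0x48301DE05 (r,kernel):
  [0] read 0x35 idx=18: raw=0x38007 flags P=1 W=1 U=1 S=0
  [1] read 0x38 idx=24: raw=0x3B007 flags P=1 W=1 U=1 S=0
  [2] read 0x3B idx=29: raw=0x3E007 flags P=1 W=1 U=1 S=0
  ✓ 0x3EE05  — 3 lookups
#1 VA=0x183007C67 (r,kernel):
  [0] read 0x35 idx=6: raw=0x40007 flags P=1 W=1 U=1 S=0
  [1] read 0x40 idx=24: raw=0x42007 flags P=1 W=1 U=1 S=0
  [2] read 0x42 idx=7: raw=0x62006 flags P=0 W=1 U=1 S=0
  ✗ PAGE_NOT_PRESENT  [3 reads]

Access #1 fault: PAGE_NOT_PRESENT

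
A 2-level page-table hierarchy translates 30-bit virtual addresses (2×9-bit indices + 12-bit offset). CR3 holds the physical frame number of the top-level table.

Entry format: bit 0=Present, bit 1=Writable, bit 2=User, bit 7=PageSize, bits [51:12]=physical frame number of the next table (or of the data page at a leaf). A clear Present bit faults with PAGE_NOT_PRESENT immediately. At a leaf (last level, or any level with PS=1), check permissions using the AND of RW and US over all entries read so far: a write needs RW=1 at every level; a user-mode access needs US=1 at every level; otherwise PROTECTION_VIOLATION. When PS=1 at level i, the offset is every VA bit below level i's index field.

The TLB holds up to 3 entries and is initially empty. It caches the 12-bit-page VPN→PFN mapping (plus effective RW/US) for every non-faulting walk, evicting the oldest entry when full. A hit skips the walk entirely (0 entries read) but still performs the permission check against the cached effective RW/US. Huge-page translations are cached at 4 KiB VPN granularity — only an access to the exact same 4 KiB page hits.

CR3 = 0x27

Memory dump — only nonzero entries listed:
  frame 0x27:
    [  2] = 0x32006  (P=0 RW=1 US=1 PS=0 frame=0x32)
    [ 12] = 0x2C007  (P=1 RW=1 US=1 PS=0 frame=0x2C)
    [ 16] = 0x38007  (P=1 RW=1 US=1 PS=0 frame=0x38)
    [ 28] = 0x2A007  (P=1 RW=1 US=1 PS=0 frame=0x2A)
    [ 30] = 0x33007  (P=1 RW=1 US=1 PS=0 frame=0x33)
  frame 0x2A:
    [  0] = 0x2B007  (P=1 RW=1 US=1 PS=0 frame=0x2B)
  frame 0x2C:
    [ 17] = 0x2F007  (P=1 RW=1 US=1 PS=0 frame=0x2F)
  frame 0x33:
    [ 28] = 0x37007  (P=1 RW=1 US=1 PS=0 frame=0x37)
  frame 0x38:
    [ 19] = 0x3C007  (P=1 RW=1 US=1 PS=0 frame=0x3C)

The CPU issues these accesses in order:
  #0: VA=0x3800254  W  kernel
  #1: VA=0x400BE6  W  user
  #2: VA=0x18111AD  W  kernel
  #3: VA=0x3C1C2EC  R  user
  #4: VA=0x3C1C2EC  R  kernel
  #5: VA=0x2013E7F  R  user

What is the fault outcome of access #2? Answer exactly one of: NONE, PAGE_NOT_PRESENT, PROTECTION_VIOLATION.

Per-access translation:
#0 VA=0x3800254 (w,kernel):
  [0] read 0x27 idx=28: raw=0x2A007 flags P=1 W=1 U=1 S=0
  [1] read 0x2A idx=0: raw=0x2B007 flags P=1 W=1 U=1 S=0
  ✓ 0x2B254  — 2 lookups
#1 VA=0x400BE6 (w,user):
  [0] read 0x27 idx=2: raw=0x32006 flags P=0 W=1 U=1 S=0
  ⇒ fault: PAGE_NOT_PRESENT  — 1 lookups
#2 VA=0x18111AD (w,kernel):
  [0] read 0x27 idx=12: raw=0x2C007 flags P=1 W=1 U=1 S=0
  [1] read 0x2C idx=17: raw=0x2F007 flags P=1 W=1 U=1 S=0
  ✓ 0x2F1AD  — 2 lookups
#3 VA=0x3C1C2EC (r,user):
  [0] read 0x27 idx=30: raw=0x33007 flags P=1 W=1 U=1 S=0
  [1] read 0x33 idx=28: raw=0x37007 flags P=1 W=1 U=1 S=0
  ✓ 0x372EC  — 2 lookups
#4 VA=0x3C1C2EC (r,kernel):
  TLB hit vpn=0x3C1C → PA=0x372EC
#5 VA=0x2013E7F (r,user):
  [0] read 0x27 idx=16: raw=0x38007 flags P=1 W=1 U=1 S=0
  [1] read 0x38 idx=19: raw=0x3C007 flags P=1 W=1 U=1 S=0
  ✓ 0x3CE7F  — 2 lookups

Access #2 fault: NONE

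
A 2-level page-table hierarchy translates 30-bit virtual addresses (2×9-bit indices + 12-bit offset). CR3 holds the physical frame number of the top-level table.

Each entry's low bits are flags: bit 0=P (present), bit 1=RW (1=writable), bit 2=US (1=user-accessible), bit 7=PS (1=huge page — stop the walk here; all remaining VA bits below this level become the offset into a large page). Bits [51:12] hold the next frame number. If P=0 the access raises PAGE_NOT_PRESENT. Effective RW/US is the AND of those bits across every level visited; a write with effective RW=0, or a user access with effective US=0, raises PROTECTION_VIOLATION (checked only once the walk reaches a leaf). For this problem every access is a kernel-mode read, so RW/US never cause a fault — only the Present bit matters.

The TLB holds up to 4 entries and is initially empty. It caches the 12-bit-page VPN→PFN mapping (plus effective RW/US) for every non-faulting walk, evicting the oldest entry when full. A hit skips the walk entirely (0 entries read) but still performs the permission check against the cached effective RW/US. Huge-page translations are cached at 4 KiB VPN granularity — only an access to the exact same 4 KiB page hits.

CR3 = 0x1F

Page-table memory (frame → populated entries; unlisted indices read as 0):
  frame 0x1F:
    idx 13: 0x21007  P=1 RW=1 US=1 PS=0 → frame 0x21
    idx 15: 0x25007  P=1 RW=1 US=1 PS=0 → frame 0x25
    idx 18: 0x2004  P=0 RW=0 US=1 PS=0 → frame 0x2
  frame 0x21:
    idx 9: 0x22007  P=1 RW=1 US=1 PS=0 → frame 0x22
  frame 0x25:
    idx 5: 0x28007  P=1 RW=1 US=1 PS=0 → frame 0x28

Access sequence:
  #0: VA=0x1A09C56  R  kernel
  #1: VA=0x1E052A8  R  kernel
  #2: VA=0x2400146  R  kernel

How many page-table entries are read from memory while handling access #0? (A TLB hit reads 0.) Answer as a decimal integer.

Walk each access:
#0 VA=0x1A09C56 (r,kernel):
  L0: frame=0x1F idx=13 entry=0x21007 [P=1 RW=1 US=1 PS=0]
  L1: frame=0x21 idx=9 entry=0x22007 [P=1 RW=1 US=1 PS=0]
  ⇒ phys 0x22C56  [2 reads]
#1 VA=0x1E052A8 (r,kernel):
  L0: frame=0x1F idx=15 entry=0x25007 [P=1 RW=1 US=1 PS=0]
  L1: frame=0x25 idx=5 entry=0x28007 [P=1 RW=1 US=1 PS=0]
  ⇒ phys 0x282A8  [2 reads]
#2 VA=0x2400146 (r,kernel):
  L0: frame=0x1F idx=18 entry=0x2004 [P=0 RW=0 US=1 PS=0]
  ⇒ fault: PAGE_NOT_PRESENT  — 1 lookups

Entries read for #0: 2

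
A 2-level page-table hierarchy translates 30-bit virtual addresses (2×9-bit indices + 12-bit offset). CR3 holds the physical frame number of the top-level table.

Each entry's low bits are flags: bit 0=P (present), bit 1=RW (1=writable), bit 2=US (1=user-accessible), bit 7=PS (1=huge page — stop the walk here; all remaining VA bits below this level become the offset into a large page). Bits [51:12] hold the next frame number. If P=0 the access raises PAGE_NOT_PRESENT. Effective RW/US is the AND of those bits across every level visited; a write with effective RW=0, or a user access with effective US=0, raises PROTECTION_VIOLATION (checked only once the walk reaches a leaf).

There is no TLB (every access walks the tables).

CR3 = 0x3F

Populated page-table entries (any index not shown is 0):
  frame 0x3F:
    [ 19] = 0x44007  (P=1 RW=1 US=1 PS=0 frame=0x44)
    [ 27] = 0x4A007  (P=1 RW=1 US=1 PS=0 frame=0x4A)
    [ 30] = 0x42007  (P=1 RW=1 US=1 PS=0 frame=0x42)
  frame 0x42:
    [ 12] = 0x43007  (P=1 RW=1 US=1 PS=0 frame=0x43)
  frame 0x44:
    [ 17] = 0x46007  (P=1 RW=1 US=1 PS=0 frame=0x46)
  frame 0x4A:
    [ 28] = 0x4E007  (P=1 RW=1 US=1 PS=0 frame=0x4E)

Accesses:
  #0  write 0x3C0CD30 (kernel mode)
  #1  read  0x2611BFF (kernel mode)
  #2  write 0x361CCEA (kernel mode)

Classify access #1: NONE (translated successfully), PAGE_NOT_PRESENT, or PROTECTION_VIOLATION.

Trace:
#0 VA=0x3C0CD30 (w,kernel):
  [0] read 0x3F idx=30: raw=0x42007 flags P=1 W=1 U=1 S=0
  [1] read 0x42 idx=12: raw=0x43007 flags P=1 W=1 U=1 S=0
  ✓ 0x43D30  — 2 lookups
#1 VA=0x2611BFF (r,kernel):
  [0] read 0x3F idx=19: raw=0x44007 flags P=1 W=1 U=1 S=0
  [1] read 0x44 idx=17: raw=0x46007 flags P=1 W=1 U=1 S=0
  ✓ 0x46BFF  — 2 lookups
#2 VA=0x361CCEA (w,kernel):
  [0] read 0x3F idx=27: raw=0x4A007 flags P=1 W=1 U=1 S=0
  [1] read 0x4A idx=28: raw=0x4E007 flags P=1 W=1 U=1 S=0
  ✓ 0x4ECEA  — 2 lookups

Access #1 fault: NONE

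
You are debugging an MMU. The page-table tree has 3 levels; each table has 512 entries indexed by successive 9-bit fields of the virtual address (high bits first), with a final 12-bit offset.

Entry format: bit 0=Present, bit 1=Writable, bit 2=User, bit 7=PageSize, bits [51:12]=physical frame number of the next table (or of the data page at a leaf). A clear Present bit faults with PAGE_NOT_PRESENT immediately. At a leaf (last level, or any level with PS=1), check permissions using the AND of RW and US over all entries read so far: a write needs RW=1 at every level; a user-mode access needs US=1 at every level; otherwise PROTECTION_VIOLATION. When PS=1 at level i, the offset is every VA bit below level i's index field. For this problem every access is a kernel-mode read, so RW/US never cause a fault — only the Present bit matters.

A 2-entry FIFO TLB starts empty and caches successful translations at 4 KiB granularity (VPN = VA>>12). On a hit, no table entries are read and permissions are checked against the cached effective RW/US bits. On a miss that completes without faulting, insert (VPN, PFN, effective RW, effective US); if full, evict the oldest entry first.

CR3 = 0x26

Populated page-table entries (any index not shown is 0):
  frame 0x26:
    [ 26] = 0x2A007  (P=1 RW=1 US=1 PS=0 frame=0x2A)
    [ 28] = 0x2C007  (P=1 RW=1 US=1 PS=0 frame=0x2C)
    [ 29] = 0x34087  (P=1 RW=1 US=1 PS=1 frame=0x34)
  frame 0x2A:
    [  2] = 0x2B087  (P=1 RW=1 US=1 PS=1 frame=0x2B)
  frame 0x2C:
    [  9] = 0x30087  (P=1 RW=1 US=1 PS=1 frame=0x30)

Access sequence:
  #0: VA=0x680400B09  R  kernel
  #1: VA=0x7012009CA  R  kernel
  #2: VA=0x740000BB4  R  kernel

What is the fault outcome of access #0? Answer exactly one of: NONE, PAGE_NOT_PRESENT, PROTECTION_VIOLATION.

Per-access translation:
#0 VA=0x680400B09 (r,kernel):
  [0] read 0x26 idx=26: raw=0x2A007 flags P=1 W=1 U=1 S=0
  [1] read 0x2A idx=2: raw=0x2B087 flags P=1 W=1 U=1 S=1
  → PA=0x2BB09 (huge @L1)  (2 entries read)
#1 VA=0x7012009CA (r,kernel):
  [0] read 0x26 idx=28: raw=0x2C007 flags P=1 W=1 U=1 S=0
  [1] read 0x2C idx=9: raw=0x30087 flags P=1 W=1 U=1 S=1
  → PA=0x309CA (huge @L1)  (2 entries read)
#2 VA=0x740000BB4 (r,kernel):
  [0] read 0x26 idx=29: raw=0x34087 flags P=1 W=1 U=1 S=1
  → PA=0x34BB4 (huge @L0)  (1 entries read)

Access #0 fault: NONE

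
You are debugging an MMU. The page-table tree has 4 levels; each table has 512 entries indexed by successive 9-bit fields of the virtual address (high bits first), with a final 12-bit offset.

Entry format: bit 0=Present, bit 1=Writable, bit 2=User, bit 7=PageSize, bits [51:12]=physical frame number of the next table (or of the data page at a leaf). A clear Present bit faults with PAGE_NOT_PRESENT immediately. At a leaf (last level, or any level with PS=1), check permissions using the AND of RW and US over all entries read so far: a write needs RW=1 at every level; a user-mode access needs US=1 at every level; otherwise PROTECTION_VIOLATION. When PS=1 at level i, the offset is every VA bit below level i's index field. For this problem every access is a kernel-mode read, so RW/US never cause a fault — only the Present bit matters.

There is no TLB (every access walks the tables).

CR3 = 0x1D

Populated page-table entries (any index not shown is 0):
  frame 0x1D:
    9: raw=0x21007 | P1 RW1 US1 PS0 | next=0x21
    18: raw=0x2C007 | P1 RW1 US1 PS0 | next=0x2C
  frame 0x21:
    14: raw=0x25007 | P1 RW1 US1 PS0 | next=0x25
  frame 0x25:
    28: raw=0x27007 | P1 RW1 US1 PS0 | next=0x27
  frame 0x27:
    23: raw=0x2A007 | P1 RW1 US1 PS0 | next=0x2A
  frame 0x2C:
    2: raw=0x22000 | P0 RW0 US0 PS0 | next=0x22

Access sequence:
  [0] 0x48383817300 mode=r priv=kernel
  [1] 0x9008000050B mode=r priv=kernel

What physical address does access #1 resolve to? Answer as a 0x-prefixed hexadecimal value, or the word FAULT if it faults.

Walk each access:
#0 VA=0x48383817300 (r,kernel):
  lvl0: tbl 0x1D, slot 9 ⇒ 0x21007 (P1/RW1/US1/PS0)
  lvl1: tbl 0x21, slot 14 ⇒ 0x25007 (P1/RW1/US1/PS0)
  lvl2: tbl 0x25, slot 28 ⇒ 0x27007 (P1/RW1/US1/PS0)
  lvl3: tbl 0x27, slot 23 ⇒ 0x2A007 (P1/RW1/US1/PS0)
  ✓ 0x2A300  — 4 lookups
#1 VA=0x9008000050B (r,kernel):
  lvl0: tbl 0x1D, slot 18 ⇒ 0x2C007 (P1/RW1/US1/PS0)
  lvl1: tbl 0x2C, slot 2 ⇒ 0x22000 (P0/RW0/US0/PS0)
  ⇒ fault: PAGE_NOT_PRESENT  — 2 lookups

Access #1 PA: FAULT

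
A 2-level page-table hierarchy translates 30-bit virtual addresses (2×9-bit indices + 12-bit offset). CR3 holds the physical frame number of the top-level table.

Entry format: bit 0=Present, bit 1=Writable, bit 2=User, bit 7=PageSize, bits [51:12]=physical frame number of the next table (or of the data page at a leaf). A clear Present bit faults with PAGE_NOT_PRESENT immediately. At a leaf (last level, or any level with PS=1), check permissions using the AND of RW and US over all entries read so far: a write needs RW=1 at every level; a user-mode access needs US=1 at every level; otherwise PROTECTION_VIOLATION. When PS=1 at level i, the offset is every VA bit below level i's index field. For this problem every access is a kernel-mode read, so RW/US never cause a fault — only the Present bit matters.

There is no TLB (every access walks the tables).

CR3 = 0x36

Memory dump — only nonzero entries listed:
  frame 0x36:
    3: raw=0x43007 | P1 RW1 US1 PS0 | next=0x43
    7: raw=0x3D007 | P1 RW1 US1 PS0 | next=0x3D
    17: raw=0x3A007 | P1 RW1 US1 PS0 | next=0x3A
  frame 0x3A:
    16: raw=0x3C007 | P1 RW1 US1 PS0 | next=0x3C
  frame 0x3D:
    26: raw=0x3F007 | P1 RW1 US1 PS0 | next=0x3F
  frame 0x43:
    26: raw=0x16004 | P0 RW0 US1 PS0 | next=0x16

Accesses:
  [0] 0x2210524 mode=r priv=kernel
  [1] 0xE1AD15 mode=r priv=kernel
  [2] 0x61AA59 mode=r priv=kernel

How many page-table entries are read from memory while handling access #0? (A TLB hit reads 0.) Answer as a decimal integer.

Trace:
#0 VA=0x2210524 (r,kernel):
  L0: frame=0x36 idx=17 entry=0x3A007 [P=1 RW=1 US=1 PS=0]
  L1: frame=0x3A idx=16 entry=0x3C007 [P=1 RW=1 US=1 PS=0]
  ⇒ phys 0x3C524  [2 reads]
#1 VA=0xE1AD15 (r,kernel):
  L0: frame=0x36 idx=7 entry=0x3D007 [P=1 RW=1 US=1 PS=0]
  L1: frame=0x3D idx=26 entry=0x3F007 [P=1 RW=1 US=1 PS=0]
  ⇒ phys 0x3FD15  [2 reads]
#2 VA=0x61AA59 (r,kernel):
  L0: frame=0x36 idx=3 entry=0x43007 [P=1 RW=1 US=1 PS=0]
  L1: frame=0x43 idx=26 entry=0x16004 [P=0 RW=0 US=1 PS=0]
  → PAGE_NOT_PRESENT  (2 entries read)

Entries read for #0: 2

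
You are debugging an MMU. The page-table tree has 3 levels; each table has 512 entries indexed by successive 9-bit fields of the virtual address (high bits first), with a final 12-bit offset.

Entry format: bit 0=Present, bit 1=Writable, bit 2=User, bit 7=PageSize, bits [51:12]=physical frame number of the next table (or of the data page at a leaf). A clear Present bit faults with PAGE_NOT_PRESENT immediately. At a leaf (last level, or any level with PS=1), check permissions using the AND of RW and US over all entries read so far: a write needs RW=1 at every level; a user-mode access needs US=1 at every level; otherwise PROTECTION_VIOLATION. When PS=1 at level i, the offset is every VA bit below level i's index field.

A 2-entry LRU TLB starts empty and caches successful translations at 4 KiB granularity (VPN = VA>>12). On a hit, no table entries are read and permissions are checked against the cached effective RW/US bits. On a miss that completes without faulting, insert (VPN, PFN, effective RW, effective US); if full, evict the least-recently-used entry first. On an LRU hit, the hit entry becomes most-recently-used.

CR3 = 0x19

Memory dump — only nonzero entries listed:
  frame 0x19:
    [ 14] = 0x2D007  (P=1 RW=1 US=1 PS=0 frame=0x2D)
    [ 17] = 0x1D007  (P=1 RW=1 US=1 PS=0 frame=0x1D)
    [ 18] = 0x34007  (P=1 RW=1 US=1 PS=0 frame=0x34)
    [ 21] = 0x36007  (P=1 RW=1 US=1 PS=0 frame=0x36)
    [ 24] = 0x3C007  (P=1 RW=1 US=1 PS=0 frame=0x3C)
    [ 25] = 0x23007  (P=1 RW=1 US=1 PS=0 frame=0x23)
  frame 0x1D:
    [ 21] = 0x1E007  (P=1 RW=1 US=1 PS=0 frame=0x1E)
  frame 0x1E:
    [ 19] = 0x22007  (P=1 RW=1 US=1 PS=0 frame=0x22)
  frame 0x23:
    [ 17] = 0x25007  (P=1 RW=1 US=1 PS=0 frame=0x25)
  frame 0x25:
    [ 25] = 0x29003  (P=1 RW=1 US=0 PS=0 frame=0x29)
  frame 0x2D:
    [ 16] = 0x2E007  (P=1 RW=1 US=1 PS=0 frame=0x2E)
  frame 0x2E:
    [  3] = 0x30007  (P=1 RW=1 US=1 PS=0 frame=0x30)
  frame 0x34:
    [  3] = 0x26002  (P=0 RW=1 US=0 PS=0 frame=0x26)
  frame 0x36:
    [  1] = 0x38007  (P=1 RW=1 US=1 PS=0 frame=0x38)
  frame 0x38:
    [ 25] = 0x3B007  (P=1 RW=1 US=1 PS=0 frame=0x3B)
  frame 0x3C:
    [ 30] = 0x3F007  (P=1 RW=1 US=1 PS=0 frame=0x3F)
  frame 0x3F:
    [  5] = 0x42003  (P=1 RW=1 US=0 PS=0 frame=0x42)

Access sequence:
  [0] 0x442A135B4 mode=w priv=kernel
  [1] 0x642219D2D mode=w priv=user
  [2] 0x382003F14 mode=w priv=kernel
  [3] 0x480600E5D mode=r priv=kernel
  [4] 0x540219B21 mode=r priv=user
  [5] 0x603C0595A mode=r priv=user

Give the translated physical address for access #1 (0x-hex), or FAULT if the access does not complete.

Walk each access:
#0 VA=0x442A135B4 (w,kernel):
  L0: frame=0x19 idx=17 entry=0x1D007 [P=1 RW=1 US=1 PS=0]
  L1: frame=0x1D idx=21 entry=0x1E007 [P=1 RW=1 US=1 PS=0]
  L2: frame=0x1E idx=19 entry=0x22007 [P=1 RW=1 US=1 PS=0]
  ✓ 0x225B4  — 3 lookups
#1 VA=0x642219D2D (w,user):
  L0: frame=0x19 idx=25 entry=0x23007 [P=1 RW=1 US=1 PS=0]
  L1: frame=0x23 idx=17 entry=0x25007 [P=1 RW=1 US=1 PS=0]
  L2: frame=0x25 idx=25 entry=0x29003 [P=1 RW=1 US=0 PS=0]
  ⇒ fault: PROTECTION_VIOLATION  — 3 lookups
#2 VA=0x382003F14 (w,kernel):
  L0: frame=0x19 idx=14 entry=0x2D007 [P=1 RW=1 US=1 PS=0]
  L1: frame=0x2D idx=16 entry=0x2E007 [P=1 RW=1 US=1 PS=0]
  L2: frame=0x2E idx=3 entry=0x30007 [P=1 RW=1 US=1 PS=0]
  ✓ 0x30F14  — 3 lookups
#3 VA=0x480600E5D (r,kernel):
  L0: frame=0x19 idx=18 entry=0x34007 [P=1 RW=1 US=1 PS=0]
  L1: frame=0x34 idx=3 entry=0x26002 [P=0 RW=1 US=0 PS=0]
  ⇒ fault: PAGE_NOT_PRESENT  — 2 lookups
#4 VA=0x540219B21 (r,user):
  L0: frame=0x19 idx=21 entry=0x36007 [P=1 RW=1 US=1 PS=0]
  L1: frame=0x36 idx=1 entry=0x38007 [P=1 RW=1 US=1 PS=0]
  L2: frame=0x38 idx=25 entry=0x3B007 [P=1 RW=1 US=1 PS=0]
  ✓ 0x3BB21  — 3 lookups
#5 VA=0x603C0595A (r,user):
  L0: frame=0x19 idx=24 entry=0x3C007 [P=1 RW=1 US=1 PS=0]
  L1: frame=0x3C idx=30 entry=0x3F007 [P=1 RW=1 US=1 PS=0]
  L2: frame=0x3F idx=5 entry=0x42003 [P=1 RW=1 US=0 PS=0]
  ⇒ fault: PROTECTION_VIOLATION  — 3 lookups

Access #1 PA: FAULT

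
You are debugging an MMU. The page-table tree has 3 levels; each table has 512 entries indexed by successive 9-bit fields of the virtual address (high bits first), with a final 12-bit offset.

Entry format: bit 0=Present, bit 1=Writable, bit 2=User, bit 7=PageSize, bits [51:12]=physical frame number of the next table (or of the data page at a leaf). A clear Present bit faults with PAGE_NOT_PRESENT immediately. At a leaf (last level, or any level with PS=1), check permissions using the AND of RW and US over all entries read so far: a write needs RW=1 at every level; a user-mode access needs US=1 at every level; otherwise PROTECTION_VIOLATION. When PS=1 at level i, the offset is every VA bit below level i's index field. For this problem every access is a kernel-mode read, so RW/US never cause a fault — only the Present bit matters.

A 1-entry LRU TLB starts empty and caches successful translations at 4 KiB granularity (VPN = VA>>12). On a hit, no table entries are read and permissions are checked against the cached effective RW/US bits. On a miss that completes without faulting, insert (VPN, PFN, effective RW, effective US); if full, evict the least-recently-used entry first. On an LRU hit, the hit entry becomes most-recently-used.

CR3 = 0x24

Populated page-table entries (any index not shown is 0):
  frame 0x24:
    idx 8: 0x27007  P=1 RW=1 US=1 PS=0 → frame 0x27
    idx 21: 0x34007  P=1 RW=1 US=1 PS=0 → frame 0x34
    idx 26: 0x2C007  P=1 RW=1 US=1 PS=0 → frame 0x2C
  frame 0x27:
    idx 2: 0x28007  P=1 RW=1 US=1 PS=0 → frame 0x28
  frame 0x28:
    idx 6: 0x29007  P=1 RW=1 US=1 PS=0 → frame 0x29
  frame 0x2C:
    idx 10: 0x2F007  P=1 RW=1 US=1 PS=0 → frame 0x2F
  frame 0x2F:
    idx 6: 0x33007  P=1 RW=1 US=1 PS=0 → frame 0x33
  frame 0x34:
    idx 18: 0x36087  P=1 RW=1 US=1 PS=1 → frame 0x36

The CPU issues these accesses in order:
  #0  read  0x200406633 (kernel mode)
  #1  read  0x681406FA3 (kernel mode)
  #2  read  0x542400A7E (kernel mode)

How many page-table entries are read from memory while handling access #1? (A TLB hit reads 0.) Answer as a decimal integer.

Per-access translation:
#0 VA=0x200406633 (r,kernel):
  L0: frame=0x24 idx=8 entry=0x27007 [P=1 RW=1 US=1 PS=0]
  L1: frame=0x27 idx=2 entry=0x28007 [P=1 RW=1 US=1 PS=0]
  L2: frame=0x28 idx=6 entry=0x29007 [P=1 RW=1 US=1 PS=0]
  ⇒ phys 0x29633  [3 reads]
#1 VA=0x681406FA3 (r,kernel):
  L0: frame=0x24 idx=26 entry=0x2C007 [P=1 RW=1 US=1 PS=0]
  L1: frame=0x2C idx=10 entry=0x2F007 [P=1 RW=1 US=1 PS=0]
  L2: frame=0x2F idx=6 entry=0x33007 [P=1 RW=1 US=1 PS=0]
  ⇒ phys 0x33FA3  [3 reads]
#2 VA=0x542400A7E (r,kernel):
  L0: frame=0x24 idx=21 entry=0x34007 [P=1 RW=1 US=1 PS=0]
  L1: frame=0x34 idx=18 entry=0x36087 [P=1 RW=1 US=1 PS=1]
  ⇒ phys 0x36A7E (huge @L1)  [2 reads]

Entries read for #1: 3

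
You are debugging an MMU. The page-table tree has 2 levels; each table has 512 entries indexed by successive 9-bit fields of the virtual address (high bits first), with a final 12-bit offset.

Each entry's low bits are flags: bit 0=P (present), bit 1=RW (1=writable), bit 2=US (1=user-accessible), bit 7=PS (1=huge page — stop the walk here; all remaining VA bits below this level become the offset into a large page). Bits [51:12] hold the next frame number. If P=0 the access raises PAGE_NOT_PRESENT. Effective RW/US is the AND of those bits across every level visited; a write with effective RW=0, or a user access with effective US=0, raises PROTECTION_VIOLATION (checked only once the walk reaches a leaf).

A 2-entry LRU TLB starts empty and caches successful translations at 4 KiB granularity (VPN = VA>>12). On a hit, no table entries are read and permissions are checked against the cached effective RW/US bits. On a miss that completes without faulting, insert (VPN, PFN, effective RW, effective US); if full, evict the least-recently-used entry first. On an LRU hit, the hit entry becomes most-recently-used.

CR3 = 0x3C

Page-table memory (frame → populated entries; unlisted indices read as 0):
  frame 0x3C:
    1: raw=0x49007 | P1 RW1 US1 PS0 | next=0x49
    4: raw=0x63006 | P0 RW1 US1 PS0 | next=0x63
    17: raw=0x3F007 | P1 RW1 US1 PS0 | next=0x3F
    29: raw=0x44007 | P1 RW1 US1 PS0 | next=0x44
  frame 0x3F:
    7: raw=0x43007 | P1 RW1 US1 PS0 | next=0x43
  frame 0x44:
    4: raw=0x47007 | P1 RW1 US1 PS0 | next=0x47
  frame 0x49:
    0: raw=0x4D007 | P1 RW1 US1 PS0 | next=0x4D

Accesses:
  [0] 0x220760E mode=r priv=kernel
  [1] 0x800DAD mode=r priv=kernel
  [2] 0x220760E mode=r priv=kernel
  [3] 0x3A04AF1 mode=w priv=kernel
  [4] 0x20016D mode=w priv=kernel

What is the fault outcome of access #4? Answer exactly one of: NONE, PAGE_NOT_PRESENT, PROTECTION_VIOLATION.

Walk each access:
#0 VA=0x220760E (r,kernel):
  L0: frame=0x3C idx=17 entry=0x3F007 [P=1 RW=1 US=1 PS=0]
  L1: frame=0x3F idx=7 entry=0x43007 [P=1 RW=1 US=1 PS=0]
  ⇒ phys 0x4360E  [2 reads]
#1 VA=0x800DAD (r,kernel):
  L0: frame=0x3C idx=4 entry=0x63006 [P=0 RW=1 US=1 PS=0]
  → PAGE_NOT_PRESENT  (1 entries read)
#2 VA=0x220760E (r,kernel):
  TLB hit vpn=0x2207 → PA=0x4360E
#3 VA=0x3A04AF1 (w,kernel):
  L0: frame=0x3C idx=29 entry=0x44007 [P=1 RW=1 US=1 PS=0]
  L1: frame=0x44 idx=4 entry=0x47007 [P=1 RW=1 US=1 PS=0]
  ⇒ phys 0x47AF1  [2 reads]
#4 VA=0x20016D (w,kernel):
  L0: frame=0x3C idx=1 entry=0x49007 [P=1 RW=1 US=1 PS=0]
  L1: frame=0x49 idx=0 entry=0x4D007 [P=1 RW=1 US=1 PS=0]
  ⇒ phys 0x4D16D  [2 reads]

Access #4 fault: NONE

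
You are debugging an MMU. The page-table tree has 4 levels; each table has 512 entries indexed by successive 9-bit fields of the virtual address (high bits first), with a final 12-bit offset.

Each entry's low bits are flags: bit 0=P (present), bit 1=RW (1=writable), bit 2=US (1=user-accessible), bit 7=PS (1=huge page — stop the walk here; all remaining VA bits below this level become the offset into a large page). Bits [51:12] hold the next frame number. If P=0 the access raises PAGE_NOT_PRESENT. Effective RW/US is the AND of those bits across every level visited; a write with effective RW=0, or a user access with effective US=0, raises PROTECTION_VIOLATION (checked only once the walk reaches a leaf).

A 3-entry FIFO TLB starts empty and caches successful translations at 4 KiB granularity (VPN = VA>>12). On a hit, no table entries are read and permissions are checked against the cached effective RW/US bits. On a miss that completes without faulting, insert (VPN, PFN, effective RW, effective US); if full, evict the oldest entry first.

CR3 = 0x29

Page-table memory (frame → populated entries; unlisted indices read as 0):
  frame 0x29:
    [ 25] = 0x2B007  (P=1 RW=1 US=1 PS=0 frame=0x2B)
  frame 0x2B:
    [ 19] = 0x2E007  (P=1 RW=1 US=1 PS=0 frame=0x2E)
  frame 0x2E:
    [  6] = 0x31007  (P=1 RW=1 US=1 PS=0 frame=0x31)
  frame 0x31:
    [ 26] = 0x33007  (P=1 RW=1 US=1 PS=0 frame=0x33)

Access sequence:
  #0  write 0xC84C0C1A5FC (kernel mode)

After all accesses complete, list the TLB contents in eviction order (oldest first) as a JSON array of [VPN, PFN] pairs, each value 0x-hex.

Walk each access:
#0 VA=0xC84C0C1A5FC (w,kernel):
  L0: frame=0x29 idx=25 entry=0x2B007 [P=1 RW=1 US=1 PS=0]
  L1: frame=0x2B idx=19 entry=0x2E007 [P=1 RW=1 US=1 PS=0]
  L2: frame=0x2E idx=6 entry=0x31007 [P=1 RW=1 US=1 PS=0]
  L3: frame=0x31 idx=26 entry=0x33007 [P=1 RW=1 US=1 PS=0]
  ⇒ phys 0x335FC  [4 reads]

TLB: [["0xC84C0C1A", "0x33"]]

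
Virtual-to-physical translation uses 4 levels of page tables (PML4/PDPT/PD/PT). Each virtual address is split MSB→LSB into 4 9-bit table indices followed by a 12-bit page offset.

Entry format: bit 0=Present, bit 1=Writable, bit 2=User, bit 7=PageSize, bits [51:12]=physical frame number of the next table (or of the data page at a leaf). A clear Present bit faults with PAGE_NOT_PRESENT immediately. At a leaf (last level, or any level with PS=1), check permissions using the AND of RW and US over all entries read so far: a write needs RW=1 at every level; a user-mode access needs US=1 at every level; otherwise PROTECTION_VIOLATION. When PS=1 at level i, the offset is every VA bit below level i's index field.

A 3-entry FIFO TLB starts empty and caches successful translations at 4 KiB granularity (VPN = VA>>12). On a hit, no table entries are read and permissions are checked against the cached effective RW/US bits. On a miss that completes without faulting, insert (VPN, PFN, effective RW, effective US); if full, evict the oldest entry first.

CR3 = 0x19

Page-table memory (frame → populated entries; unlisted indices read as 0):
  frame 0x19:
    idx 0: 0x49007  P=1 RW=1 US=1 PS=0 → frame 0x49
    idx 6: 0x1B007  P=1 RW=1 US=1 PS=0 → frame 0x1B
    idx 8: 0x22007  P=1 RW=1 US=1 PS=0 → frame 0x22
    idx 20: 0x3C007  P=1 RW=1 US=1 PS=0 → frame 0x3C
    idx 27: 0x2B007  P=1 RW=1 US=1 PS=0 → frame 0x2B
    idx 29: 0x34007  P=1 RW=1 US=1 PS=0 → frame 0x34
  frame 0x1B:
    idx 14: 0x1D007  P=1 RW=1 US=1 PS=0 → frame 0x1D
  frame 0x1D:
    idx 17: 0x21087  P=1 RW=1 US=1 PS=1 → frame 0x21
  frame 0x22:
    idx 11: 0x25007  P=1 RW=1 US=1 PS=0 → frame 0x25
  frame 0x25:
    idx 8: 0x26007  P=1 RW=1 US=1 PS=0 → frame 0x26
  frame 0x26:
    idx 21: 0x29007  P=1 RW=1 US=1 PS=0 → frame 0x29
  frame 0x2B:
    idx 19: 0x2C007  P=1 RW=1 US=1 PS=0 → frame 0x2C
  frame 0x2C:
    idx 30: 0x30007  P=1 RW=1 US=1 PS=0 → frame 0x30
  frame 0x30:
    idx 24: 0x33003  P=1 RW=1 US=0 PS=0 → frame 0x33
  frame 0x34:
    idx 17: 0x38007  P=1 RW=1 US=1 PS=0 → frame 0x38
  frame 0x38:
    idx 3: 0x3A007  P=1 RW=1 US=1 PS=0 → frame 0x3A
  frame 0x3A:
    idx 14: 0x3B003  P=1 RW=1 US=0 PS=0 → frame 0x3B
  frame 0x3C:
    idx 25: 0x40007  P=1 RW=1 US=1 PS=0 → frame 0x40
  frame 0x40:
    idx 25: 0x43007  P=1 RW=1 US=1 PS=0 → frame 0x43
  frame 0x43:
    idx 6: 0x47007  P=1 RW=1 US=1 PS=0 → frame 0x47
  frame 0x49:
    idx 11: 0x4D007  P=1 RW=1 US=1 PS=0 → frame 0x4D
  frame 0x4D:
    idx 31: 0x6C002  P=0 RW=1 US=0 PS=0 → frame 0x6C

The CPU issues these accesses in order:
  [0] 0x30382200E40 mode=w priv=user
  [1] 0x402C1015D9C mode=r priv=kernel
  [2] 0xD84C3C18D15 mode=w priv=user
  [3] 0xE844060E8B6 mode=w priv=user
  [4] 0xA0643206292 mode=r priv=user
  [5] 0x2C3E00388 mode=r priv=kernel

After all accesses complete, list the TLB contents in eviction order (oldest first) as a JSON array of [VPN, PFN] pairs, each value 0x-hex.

Per-access translation:
#0 VA=0x30382200E40 (w,user):
  lvl0: tbl 0x19, slot 6 ⇒ 0x1B007 (P1/RW1/US1/PS0)
  lvl1: tbl 0x1B, slot 14 ⇒ 0x1D007 (P1/RW1/US1/PS0)
  lvl2: tbl 0x1D, slot 17 ⇒ 0x21087 (P1/RW1/US1/PS1)
  → PA=0x21E40 (huge @L2)  (3 entries read)
#1 VA=0x402C1015D9C (r,kernel):
  lvl0: tbl 0x19, slot 8 ⇒ 0x22007 (P1/RW1/US1/PS0)
  lvl1: tbl 0x22, slot 11 ⇒ 0x25007 (P1/RW1/US1/PS0)
  lvl2: tbl 0x25, slot 8 ⇒ 0x26007 (P1/RW1/US1/PS0)
  lvl3: tbl 0x26, slot 21 ⇒ 0x29007 (P1/RW1/US1/PS0)
  → PA=0x29D9C  (4 entries read)
#2 VA=0xD84C3C18D15 (w,user):
  lvl0: tbl 0x19, slot 27 ⇒ 0x2B007 (P1/RW1/US1/PS0)
  lvl1: tbl 0x2B, slot 19 ⇒ 0x2C007 (P1/RW1/US1/PS0)
  lvl2: tbl 0x2C, slot 30 ⇒ 0x30007 (P1/RW1/US1/PS0)
  lvl3: tbl 0x30, slot 24 ⇒ 0x33003 (P1/RW1/US0/PS0)
  → PROTECTION_VIOLATION  (4 entries read)
#3 VA=0xE844060E8B6 (w,user):
  lvl0: tbl 0x19, slot 29 ⇒ 0x34007 (P1/RW1/US1/PS0)
  lvl1: tbl 0x34, slot 17 ⇒ 0x38007 (P1/RW1/US1/PS0)
  lvl2: tbl 0x38, slot 3 ⇒ 0x3A007 (P1/RW1/US1/PS0)
  lvl3: tbl 0x3A, slot 14 ⇒ 0x3B003 (P1/RW1/US0/PS0)
  → PROTECTION_VIOLATION  (4 entries read)
#4 VA=0xA0643206292 (r,user):
  lvl0: tbl 0x19, slot 20 ⇒ 0x3C007 (P1/RW1/US1/PS0)
  lvl1: tbl 0x3C, slot 25 ⇒ 0x40007 (P1/RW1/US1/PS0)
  lvl2: tbl 0x40, slot 25 ⇒ 0x43007 (P1/RW1/US1/PS0)
  lvl3: tbl 0x43, slot 6 ⇒ 0x47007 (P1/RW1/US1/PS0)
  → PA=0x47292  (4 entries read)
#5 VA=0x2C3E00388 (r,kernel):
  lvl0: tbl 0x19, slot 0 ⇒ 0x49007 (P1/RW1/US1/PS0)
  lvl1: tbl 0x49, slot 11 ⇒ 0x4D007 (P1/RW1/US1/PS0)
  lvl2: tbl 0x4D, slot 31 ⇒ 0x6C002 (P0/RW1/US0/PS0)
  → PAGE_NOT_PRESENT  (3 entries read)

TLB: [["0x30382200", "0x21"], ["0x402C1015", "0x29"], ["0xA0643206", "0x47"]]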